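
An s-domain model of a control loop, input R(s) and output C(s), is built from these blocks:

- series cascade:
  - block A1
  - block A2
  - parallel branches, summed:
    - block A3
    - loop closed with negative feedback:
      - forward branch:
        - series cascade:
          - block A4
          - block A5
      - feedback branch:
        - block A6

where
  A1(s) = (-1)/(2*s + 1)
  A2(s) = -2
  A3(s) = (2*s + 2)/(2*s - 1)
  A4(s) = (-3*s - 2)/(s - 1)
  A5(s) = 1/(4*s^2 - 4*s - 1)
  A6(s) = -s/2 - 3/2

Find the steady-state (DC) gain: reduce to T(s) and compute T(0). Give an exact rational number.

Step 1: series reduction of A4, A5 = (-3*s - 2)/(4*s^3 - 8*s^2 + 3*s + 1)
Step 2: apply the feedback formula to (A4*A5), A6 = (-6*s - 4)/(8*s^3 - 13*s^2 + 17*s + 8)
Step 3: combine A3, [(A4*A5)/(1+(A4*A5)*A6)] in parallel = (16*s^4 - 10*s^3 - 4*s^2 + 48*s + 20)/(16*s^4 - 34*s^3 + 47*s^2 - s - 8)
Step 4: reduce the series chain A1, A2, (A3+[(A4*A5)/(1+(A4*A5)*A6)]) = (32*s^4 - 20*s^3 - 8*s^2 + 96*s + 40)/(32*s^5 - 52*s^4 + 60*s^3 + 45*s^2 - 17*s - 8)
Step 4 gives the overall T(s). Then T(0) = 40/(-8) = -5.

Therefore the answer is -5.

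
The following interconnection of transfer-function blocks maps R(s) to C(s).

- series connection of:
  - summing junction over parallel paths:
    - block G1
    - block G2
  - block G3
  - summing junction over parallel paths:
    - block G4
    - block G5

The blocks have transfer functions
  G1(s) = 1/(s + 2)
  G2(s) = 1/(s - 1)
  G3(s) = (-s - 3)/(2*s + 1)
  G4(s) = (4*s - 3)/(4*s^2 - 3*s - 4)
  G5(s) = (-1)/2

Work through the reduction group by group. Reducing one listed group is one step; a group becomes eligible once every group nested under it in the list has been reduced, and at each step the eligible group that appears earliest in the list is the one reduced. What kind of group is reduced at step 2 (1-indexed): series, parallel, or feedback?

1. sum the parallel branches G1, G2
2. combine G4, G5 in parallel
3. combine (G1+G2), G3, (G4+G5) in series
Step 2 collapses a parallel group.

Therefore the answer is parallel.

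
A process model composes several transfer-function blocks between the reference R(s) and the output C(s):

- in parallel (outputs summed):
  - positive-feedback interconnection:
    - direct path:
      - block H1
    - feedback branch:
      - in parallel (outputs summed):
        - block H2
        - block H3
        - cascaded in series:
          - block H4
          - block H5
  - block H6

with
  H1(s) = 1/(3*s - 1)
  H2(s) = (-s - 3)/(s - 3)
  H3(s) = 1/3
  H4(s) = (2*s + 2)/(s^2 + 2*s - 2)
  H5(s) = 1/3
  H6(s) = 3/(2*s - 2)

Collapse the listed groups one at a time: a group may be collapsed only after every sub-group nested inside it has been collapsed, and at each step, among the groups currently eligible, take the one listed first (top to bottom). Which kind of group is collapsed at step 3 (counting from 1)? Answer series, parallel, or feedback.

The answer is feedback.

Reasoning:
1. cascade H4, H5
2. parallel reduction of H2, H3, (H4*H5)
3. collapse the loop (H1 forward, (H2+H3+(H4*H5)) return)
4. sum the parallel branches [H1/(1-H1*(H2+H3+(H4*H5)))], H6
Step 3: feedback.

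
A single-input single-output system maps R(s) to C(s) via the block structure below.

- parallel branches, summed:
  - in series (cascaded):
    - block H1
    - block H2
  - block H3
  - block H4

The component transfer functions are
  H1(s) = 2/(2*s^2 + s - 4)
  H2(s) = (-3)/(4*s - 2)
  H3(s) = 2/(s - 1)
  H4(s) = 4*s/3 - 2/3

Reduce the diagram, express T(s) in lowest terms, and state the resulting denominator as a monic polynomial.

(1) reduce the series chain H1, H2 gives (-3)/(4*s^3 - 9*s + 4)
(2) reduce the parallel group (H1*H2), H3, H4 gives (16*s^5 - 24*s^4 - 4*s^3 + 70*s^2 - 105*s + 41)/(12*s^4 - 12*s^3 - 27*s^2 + 39*s - 12)
T(s) is the step-2 result (common factors already cancelled). Leading coefficient of the denominator: 12. Divide through by 12 for the monic polynomial.

Final answer: s^4 - s^3 - 9*s^2/4 + 13*s/4 - 1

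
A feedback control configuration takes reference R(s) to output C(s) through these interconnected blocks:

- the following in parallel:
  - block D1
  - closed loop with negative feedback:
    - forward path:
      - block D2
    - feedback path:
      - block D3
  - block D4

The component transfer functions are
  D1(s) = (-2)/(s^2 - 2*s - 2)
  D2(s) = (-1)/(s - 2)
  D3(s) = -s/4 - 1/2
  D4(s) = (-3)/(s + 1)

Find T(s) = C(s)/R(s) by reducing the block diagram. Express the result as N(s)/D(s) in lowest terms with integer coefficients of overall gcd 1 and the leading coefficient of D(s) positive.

Step 1 - apply the feedback formula to D2, D3, giving (-4)/(5*s - 6)
Step 2 - sum the parallel branches D1, [D2/(1+D2*D3)], D4; the result is T(s) itself (integer coefficients, no common factor, positive leading denominator coefficient)

Answer: (-19*s^3 + 42*s^2 + 12*s - 16)/(5*s^4 - 11*s^3 - 14*s^2 + 14*s + 12)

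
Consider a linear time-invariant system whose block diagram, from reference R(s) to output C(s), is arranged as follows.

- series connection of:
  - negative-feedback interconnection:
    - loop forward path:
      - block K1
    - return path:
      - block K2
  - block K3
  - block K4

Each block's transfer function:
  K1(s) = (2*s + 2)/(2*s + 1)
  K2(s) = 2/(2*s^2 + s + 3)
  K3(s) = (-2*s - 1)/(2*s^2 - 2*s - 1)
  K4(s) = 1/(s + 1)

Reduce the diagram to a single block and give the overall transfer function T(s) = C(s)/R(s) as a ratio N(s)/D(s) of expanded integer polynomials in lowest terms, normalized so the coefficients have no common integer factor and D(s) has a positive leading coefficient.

(1) apply the feedback formula to K1, K2 = (4*s^3 + 6*s^2 + 8*s + 6)/(4*s^3 + 4*s^2 + 11*s + 7)
(2) multiply [K1/(1+K1*K2)], K3, K4 (series), giving the overall T(s)

Therefore the answer is (-8*s^3 - 8*s^2 - 14*s - 6)/(8*s^5 + 10*s^3 - 12*s^2 - 25*s - 7).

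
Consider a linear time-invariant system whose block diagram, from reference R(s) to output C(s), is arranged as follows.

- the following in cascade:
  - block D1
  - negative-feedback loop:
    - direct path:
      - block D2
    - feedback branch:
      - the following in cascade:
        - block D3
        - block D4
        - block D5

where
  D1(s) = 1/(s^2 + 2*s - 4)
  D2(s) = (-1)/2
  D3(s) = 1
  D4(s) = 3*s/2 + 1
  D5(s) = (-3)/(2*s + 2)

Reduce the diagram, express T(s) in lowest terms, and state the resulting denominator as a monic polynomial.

First reduce the diagram to T(s).

(1) multiply D3, D4, D5 (series) -> (-9*s - 6)/(4*s + 4)
(2) reduce the feedback loop with forward D2 and return (D3*D4*D5) -> (-4*s - 4)/(17*s + 14)
(3) combine D1, [D2/(1+D2*(D3*D4*D5))] in series -> (-4*s - 4)/(17*s^3 + 48*s^2 - 40*s - 56)
T(s) is the step-3 result (common factors already cancelled). Leading coefficient of the denominator: 17. Divide through by 17 for the monic polynomial.

Answer: s^3 + 48*s^2/17 - 40*s/17 - 56/17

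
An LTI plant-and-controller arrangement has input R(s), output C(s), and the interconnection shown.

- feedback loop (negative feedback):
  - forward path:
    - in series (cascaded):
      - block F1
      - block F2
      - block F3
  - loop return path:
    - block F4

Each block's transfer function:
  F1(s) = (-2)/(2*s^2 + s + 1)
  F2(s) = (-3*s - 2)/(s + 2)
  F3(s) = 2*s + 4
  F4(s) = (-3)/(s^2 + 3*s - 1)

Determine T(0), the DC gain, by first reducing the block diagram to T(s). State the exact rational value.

[1] cascade F1, F2, F3 = (12*s + 8)/(2*s^2 + s + 1)
[2] feedback reduction of (F1*F2*F3), F4 = (12*s^3 + 44*s^2 + 12*s - 8)/(2*s^4 + 7*s^3 + 2*s^2 - 34*s - 25)
The step-2 result is T(s). Setting s = 0: T(0) = -8/(-25) = 8/25.

Therefore the answer is 8/25.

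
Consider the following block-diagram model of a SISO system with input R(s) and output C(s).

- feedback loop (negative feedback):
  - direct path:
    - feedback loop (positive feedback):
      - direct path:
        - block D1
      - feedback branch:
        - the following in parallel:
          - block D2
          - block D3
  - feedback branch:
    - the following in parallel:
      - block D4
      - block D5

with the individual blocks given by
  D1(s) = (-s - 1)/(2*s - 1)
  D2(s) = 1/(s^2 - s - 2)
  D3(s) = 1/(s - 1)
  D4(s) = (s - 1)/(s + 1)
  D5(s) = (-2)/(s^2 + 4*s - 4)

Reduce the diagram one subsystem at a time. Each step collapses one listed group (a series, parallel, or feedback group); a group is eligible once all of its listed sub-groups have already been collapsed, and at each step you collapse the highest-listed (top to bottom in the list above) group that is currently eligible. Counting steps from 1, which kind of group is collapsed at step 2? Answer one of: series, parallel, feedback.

Answer: feedback

Working:
1. sum the parallel branches D2, D3
2. close the feedback loop around D1, (D2+D3)
3. add D4, D5 (parallel)
4. close the feedback loop around [D1/(1-D1*(D2+D3))], (D4+D5)
At step 2 the group reduced is feedback.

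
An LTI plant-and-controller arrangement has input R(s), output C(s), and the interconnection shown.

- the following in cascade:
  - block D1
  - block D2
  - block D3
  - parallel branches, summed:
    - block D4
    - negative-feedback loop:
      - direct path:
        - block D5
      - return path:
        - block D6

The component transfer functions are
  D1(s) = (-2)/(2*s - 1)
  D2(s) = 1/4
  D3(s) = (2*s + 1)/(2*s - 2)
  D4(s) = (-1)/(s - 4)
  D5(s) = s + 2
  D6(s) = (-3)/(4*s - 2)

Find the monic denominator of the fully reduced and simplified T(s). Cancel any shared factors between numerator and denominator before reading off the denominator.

(1) close the feedback loop around D5, D6; result (4*s^2 + 6*s - 4)/(s - 8)
(2) reduce the parallel group D4, [D5/(1+D5*D6)]; result (4*s^3 - 10*s^2 - 29*s + 24)/(s^2 - 12*s + 32)
(3) multiply D1, D2, D3, (D4+[D5/(1+D5*D6)]) (series); result (-8*s^4 + 16*s^3 + 68*s^2 - 19*s - 24)/(8*s^4 - 108*s^3 + 404*s^2 - 432*s + 128)
That last expression is T(s), already simplified. Scaling its denominator by 1/8 (the reciprocal of the leading coefficient) yields the monic denominator.

Answer: s^4 - 27*s^3/2 + 101*s^2/2 - 54*s + 16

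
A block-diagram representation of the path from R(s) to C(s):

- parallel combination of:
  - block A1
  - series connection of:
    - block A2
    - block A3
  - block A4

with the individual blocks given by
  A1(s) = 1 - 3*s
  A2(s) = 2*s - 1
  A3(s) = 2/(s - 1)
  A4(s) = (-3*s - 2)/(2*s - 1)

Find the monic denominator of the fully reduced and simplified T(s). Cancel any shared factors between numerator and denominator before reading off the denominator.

(1) reduce the series chain A2, A3; result (4*s - 2)/(s - 1)
(2) reduce the parallel group A1, (A2*A3), A4; result (-6*s^3 + 16*s^2 - 13*s + 5)/(2*s^2 - 3*s + 1)
The result of step 2 is T(s) in lowest terms. Its denominator has leading coefficient 2; dividing the denominator through by 2 makes it monic.

Answer: s^2 - 3*s/2 + 1/2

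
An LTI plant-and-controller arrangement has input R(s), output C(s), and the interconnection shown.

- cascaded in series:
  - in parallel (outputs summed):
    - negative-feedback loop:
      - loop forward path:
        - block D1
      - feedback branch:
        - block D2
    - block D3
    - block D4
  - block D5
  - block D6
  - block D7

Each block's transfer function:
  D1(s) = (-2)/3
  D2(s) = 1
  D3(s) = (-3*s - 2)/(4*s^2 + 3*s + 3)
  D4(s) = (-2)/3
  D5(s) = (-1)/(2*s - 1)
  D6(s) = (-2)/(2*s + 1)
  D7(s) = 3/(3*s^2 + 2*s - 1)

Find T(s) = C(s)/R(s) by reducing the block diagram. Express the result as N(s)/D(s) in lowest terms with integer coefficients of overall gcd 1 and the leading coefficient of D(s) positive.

Answer: (-64*s^2 - 66*s - 60)/(48*s^6 + 68*s^5 + 32*s^4 - 5*s^3 - 23*s^2 - 3*s + 3)

Working:
Step 1 - feedback reduction of D1, D2: -2
Step 2 - combine [D1/(1+D1*D2)], D3, D4 in parallel: (-32*s^2 - 33*s - 30)/(12*s^2 + 9*s + 9)
Step 3 - reduce the series chain ([D1/(1+D1*D2)]+D3+D4), D5, D6, D7; the result is T(s) itself (integer coefficients, no common factor, positive leading denominator coefficient)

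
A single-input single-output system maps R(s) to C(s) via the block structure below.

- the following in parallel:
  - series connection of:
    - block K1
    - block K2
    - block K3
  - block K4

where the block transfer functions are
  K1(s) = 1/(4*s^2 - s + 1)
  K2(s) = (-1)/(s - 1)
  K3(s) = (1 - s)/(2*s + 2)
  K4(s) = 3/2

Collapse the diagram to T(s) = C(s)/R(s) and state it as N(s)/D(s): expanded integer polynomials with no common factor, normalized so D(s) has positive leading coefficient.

Answer: (12*s^3 + 9*s^2 + 4)/(8*s^3 + 6*s^2 + 2)

Working:
Step 1: reduce the series chain K1, K2, K3; result 1/(8*s^3 + 6*s^2 + 2)
Step 2: parallel reduction of (K1*K2*K3), K4; the result is T(s) itself (integer coefficients, no common factor, positive leading denominator coefficient)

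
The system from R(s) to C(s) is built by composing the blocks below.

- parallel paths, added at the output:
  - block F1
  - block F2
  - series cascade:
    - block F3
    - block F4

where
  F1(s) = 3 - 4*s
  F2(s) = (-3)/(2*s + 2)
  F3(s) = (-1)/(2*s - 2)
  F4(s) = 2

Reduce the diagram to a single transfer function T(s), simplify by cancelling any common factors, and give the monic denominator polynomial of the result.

The answer is s^2 - 1.

Reasoning:
1. series reduction of F3, F4 -> (-1)/(s - 1)
2. combine F1, F2, (F3*F4) in parallel -> (-8*s^3 + 6*s^2 + 3*s - 5)/(2*s^2 - 2)
The result of step 2 is T(s) in lowest terms. Its denominator has leading coefficient 2; dividing the denominator through by 2 makes it monic.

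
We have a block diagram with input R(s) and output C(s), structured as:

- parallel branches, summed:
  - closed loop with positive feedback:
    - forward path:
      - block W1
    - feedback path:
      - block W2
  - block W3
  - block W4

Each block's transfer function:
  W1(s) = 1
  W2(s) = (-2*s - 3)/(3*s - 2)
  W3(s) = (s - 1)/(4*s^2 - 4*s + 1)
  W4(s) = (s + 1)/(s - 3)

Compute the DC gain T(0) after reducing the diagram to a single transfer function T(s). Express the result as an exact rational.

Answer: -10/3

Working:
1. close the feedback loop around W1, W2, giving (3*s - 2)/(5*s + 1)
2. reduce the parallel group [W1/(1-W1*W2)], W3, W4, giving (32*s^4 - 47*s^3 + 37*s^2 - 22*s + 10)/(20*s^4 - 76*s^3 + 49*s^2 - 2*s - 3)
The step-2 result is T(s). Setting s = 0: T(0) = 10/(-3) = -10/3.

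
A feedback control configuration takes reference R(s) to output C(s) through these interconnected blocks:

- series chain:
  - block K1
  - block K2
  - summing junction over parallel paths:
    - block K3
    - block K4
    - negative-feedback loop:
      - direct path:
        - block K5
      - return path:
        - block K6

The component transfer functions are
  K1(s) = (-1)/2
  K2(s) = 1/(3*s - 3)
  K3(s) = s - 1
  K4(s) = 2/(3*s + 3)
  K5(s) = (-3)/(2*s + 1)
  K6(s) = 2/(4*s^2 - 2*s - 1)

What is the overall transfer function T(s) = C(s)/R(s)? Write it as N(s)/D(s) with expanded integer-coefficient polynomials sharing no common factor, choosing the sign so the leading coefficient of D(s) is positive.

The answer is (-24*s^5 + 56*s^3 + 39*s^2 - 31*s - 16)/(144*s^5 - 216*s^3 - 126*s^2 + 72*s + 126).

Reasoning:
Step 1. close the feedback loop around K5, K6 gives (-12*s^2 + 6*s + 3)/(8*s^3 - 4*s - 7)
Step 2. combine K3, K4, [K5/(1+K5*K6)] in parallel gives (24*s^5 - 56*s^3 - 39*s^2 + 31*s + 16)/(24*s^4 + 24*s^3 - 12*s^2 - 33*s - 21)
Step 3. combine K1, K2, (K3+K4+[K5/(1+K5*K6)]) in series, which is the overall transfer function T(s) = C(s)/R(s) in lowest terms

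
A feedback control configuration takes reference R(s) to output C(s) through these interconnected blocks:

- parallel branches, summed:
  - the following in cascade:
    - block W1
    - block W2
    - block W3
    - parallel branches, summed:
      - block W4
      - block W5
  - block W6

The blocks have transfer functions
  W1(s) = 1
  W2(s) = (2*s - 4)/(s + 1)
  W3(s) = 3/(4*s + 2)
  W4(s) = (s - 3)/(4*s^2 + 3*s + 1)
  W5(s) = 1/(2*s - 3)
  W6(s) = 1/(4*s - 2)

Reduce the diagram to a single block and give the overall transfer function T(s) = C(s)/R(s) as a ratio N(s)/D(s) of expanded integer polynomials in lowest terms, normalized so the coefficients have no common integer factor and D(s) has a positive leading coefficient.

First reduce the diagram to T(s).

[1] sum the parallel branches W4, W5: (6*s^2 - 6*s + 10)/(8*s^3 - 6*s^2 - 7*s - 3)
[2] combine W1, W2, W3, (W4+W5) in series: (18*s^3 - 54*s^2 + 66*s - 60)/(16*s^5 + 12*s^4 - 24*s^3 - 33*s^2 - 16*s - 3)
[3] reduce the parallel group (W1*W2*W3*(W4+W5)), W6, which is the overall transfer function T(s) = C(s)/R(s) in lowest terms

Answer: (16*s^5 + 84*s^4 - 276*s^3 + 339*s^2 - 388*s + 117)/(64*s^6 + 16*s^5 - 120*s^4 - 84*s^3 + 2*s^2 + 20*s + 6)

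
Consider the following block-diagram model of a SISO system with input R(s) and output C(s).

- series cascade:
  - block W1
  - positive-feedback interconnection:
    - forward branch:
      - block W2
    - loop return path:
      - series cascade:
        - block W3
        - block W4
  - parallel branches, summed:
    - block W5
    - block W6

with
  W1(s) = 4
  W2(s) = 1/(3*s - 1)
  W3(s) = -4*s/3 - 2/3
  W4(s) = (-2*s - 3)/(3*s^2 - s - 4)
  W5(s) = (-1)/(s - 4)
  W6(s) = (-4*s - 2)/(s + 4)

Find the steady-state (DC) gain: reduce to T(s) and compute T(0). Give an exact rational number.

Reducing step by step:

1. series reduction of W3, W4, giving (8*s^2 + 16*s + 6)/(9*s^2 - 3*s - 12)
2. apply the feedback formula to W2, (W3*W4), giving (9*s^2 - 3*s - 12)/(27*s^3 - 26*s^2 - 49*s + 6)
3. combine W5, W6 in parallel, giving (-4*s^2 + 13*s + 4)/(s^2 - 16)
4. series reduction of W1, [W2/(1-W2*(W3*W4))], (W5+W6), giving (-144*s^4 + 516*s^3 + 180*s^2 - 672*s - 192)/(27*s^5 - 26*s^4 - 481*s^3 + 422*s^2 + 784*s - 96)
Step 4 gives the overall T(s). Then T(0) = -192/(-96) = 2.

Answer: 2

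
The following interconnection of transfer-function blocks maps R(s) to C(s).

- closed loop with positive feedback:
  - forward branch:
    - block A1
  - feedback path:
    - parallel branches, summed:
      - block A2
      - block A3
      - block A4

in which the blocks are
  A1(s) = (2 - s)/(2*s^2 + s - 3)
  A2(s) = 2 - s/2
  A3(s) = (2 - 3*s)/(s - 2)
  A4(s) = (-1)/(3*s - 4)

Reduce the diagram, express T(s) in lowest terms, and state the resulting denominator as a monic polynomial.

The answer is s^3 - 2*s^2/3 - 40*s/9 + 44/9.

Reasoning:
Step 1. add A2, A3, A4 (parallel), giving (-3*s^3 + 4*s^2 - 14*s + 20)/(6*s^2 - 20*s + 16)
Step 2. apply the feedback formula to A1, (A2+A3+A4), giving (-6*s^2 + 20*s - 16)/(9*s^3 - 6*s^2 - 40*s + 44)
No further cancellation is possible in the step-2 result, so that is T(s). Its denominator becomes monic after dividing by the leading coefficient 9.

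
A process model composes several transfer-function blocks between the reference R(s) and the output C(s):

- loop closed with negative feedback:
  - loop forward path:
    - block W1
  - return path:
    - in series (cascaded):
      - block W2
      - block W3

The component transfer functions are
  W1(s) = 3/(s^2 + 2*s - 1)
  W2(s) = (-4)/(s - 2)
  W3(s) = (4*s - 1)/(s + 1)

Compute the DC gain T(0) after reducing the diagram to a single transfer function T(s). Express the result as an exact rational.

Answer: -3/7

Working:
Step 1. series reduction of W2, W3 = (4 - 16*s)/(s^2 - s - 2)
Step 2. collapse the loop (W1 forward, (W2*W3) return) = (3*s^2 - 3*s - 6)/(s^4 + s^3 - 5*s^2 - 51*s + 14)
The step-2 result is T(s). Setting s = 0: T(0) = -6/14 = -3/7.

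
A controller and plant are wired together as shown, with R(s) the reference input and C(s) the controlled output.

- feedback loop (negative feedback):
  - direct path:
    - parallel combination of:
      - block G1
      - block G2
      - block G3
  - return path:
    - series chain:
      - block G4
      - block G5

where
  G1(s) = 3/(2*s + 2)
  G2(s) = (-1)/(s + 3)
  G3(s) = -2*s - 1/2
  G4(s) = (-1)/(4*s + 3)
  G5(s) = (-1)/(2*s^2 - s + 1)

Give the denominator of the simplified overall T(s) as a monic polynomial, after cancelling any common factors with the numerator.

First reduce the diagram to T(s).

(1) reduce the parallel group G1, G2, G3 = (-4*s^3 - 17*s^2 - 15*s + 4)/(2*s^2 + 8*s + 6)
(2) combine G4, G5 in series = 1/(8*s^3 + 2*s^2 + s + 3)
(3) collapse the loop ((G1+G2+G3) forward, (G4*G5) return) = (-32*s^6 - 144*s^5 - 158*s^4 - 27*s^3 - 58*s^2 - 41*s + 12)/(16*s^5 + 68*s^4 + 62*s^3 + 9*s^2 + 15*s + 22)
That last expression is T(s), already simplified. Scaling its denominator by 1/16 (the reciprocal of the leading coefficient) yields the monic denominator.

Answer: s^5 + 17*s^4/4 + 31*s^3/8 + 9*s^2/16 + 15*s/16 + 11/8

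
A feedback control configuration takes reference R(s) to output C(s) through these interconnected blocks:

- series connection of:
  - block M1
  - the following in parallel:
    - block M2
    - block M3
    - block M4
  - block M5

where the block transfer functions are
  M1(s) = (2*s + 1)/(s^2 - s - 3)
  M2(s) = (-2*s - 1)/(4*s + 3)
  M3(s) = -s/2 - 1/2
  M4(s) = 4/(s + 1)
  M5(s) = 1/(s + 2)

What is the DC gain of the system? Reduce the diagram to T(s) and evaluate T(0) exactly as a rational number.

Step 1. sum the parallel branches M2, M3, M4 gives (-4*s^3 - 15*s^2 + 16*s + 19)/(8*s^2 + 14*s + 6)
Step 2. combine M1, (M2+M3+M4), M5 in series gives (-8*s^4 - 34*s^3 + 17*s^2 + 54*s + 19)/(8*s^5 + 22*s^4 - 20*s^3 - 112*s^2 - 114*s - 36)
The step-2 result is T(s). Setting s = 0: T(0) = 19/(-36) = -19/36.

Final answer: -19/36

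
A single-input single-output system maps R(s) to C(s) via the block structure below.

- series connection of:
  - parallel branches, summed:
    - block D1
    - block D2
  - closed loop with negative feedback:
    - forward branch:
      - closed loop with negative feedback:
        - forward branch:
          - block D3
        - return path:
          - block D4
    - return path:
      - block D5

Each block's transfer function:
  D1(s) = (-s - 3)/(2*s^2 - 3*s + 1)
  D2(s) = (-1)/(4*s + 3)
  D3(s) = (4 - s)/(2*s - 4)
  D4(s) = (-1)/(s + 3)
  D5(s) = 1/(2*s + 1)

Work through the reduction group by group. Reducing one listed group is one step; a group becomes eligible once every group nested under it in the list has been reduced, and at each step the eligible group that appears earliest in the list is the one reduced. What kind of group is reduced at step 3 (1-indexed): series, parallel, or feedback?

Step 1. sum the parallel branches D1, D2
Step 2. close the feedback loop around D3, D4
Step 3. collapse the loop ([D3/(1+D3*D4)] forward, D5 return)
Step 4. combine (D1+D2), [[D3/(1+D3*D4)]/(1+[D3/(1+D3*D4)]*D5)] in series
At step 3 the group reduced is feedback.

Answer: feedback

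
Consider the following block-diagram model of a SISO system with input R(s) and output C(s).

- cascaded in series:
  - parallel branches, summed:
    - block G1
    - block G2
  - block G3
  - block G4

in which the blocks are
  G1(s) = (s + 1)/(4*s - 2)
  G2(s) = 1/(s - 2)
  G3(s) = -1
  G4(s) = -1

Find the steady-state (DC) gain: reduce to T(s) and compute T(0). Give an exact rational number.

1. parallel reduction of G1, G2: (s^2 + 3*s - 4)/(4*s^2 - 10*s + 4)
2. reduce the series chain (G1+G2), G3, G4: (s^2 + 3*s - 4)/(4*s^2 - 10*s + 4)
Step 2 gives the overall T(s). Then T(0) = -4/4 = -1.

Therefore the answer is -1.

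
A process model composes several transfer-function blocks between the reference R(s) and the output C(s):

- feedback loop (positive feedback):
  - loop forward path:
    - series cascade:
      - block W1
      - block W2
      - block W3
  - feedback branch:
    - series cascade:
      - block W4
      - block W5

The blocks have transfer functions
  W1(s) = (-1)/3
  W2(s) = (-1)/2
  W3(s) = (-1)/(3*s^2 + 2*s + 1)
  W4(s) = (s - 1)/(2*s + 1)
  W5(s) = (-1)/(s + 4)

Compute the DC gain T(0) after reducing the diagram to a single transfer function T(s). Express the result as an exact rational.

Answer: -4/25

Working:
(1) series reduction of W1, W2, W3 -> (-1)/(18*s^2 + 12*s + 6)
(2) series reduction of W4, W5 -> (1 - s)/(2*s^2 + 9*s + 4)
(3) feedback reduction of (W1*W2*W3), (W4*W5) -> (-2*s^2 - 9*s - 4)/(36*s^4 + 186*s^3 + 192*s^2 + 101*s + 25)
DC gain: substitute s = 0 into T(s) from step 3: T(0) = -4/25.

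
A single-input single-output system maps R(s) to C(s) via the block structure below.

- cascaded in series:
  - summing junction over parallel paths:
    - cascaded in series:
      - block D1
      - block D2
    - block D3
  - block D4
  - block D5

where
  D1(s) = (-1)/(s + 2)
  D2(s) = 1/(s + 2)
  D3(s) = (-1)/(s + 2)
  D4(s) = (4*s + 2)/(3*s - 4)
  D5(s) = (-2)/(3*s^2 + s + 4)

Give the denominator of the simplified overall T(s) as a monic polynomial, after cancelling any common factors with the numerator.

Answer: s^5 + 3*s^4 + 8*s^3/9 - 20*s^2/9 - 32*s/9 - 64/9

Working:
Step 1 - combine D1, D2 in series; result (-1)/(s^2 + 4*s + 4)
Step 2 - reduce the parallel group (D1*D2), D3; result (-s - 3)/(s^2 + 4*s + 4)
Step 3 - combine ((D1*D2)+D3), D4, D5 in series; result (8*s^2 + 28*s + 12)/(9*s^5 + 27*s^4 + 8*s^3 - 20*s^2 - 32*s - 64)
Step 3 gives the fully reduced T(s), with no common factor left to cancel. The denominator's leading coefficient is 9, so divide each of its coefficients by 9 to get the monic form.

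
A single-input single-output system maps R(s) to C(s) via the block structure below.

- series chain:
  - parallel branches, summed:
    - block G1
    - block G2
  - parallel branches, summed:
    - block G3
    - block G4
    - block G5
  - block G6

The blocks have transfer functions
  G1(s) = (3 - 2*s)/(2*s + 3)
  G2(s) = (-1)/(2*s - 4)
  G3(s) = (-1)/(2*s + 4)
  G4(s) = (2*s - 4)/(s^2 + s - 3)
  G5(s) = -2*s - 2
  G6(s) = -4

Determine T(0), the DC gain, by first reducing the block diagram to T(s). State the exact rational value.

First reduce the diagram to T(s).

Step 1. reduce the parallel group G1, G2: (-4*s^2 + 12*s - 15)/(4*s^2 - 2*s - 12)
Step 2. sum the parallel branches G3, G4, G5: (-4*s^4 - 16*s^3 - 5*s^2 + 27*s + 11)/(2*s^3 + 6*s^2 - 2*s - 12)
Step 3. reduce the series chain (G1+G2), (G3+G4+G5), G6: (-16*s^6 - 16*s^5 + 112*s^4 - 72*s^3 - 355*s^2 + 273*s + 165)/(2*s^5 + 5*s^4 - 11*s^3 - 29*s^2 + 12*s + 36)
Step 3 gives the overall T(s). Then T(0) = 165/36 = 55/12.

Answer: 55/12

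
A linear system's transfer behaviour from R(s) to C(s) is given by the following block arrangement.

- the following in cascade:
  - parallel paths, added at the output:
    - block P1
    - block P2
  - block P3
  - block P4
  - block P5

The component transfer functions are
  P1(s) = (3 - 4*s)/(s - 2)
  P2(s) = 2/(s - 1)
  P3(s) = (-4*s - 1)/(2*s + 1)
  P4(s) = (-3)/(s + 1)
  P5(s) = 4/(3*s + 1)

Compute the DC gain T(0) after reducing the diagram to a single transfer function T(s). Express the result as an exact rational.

Answer: -42

Working:
Step 1. add P1, P2 (parallel); result (-4*s^2 + 9*s - 7)/(s^2 - 3*s + 2)
Step 2. series reduction of (P1+P2), P3, P4, P5; result (-192*s^3 + 384*s^2 - 228*s - 84)/(6*s^5 - 7*s^4 - 15*s^3 + 5*s^2 + 9*s + 2)
Evaluating the step-2 result (the overall T(s)) at s = 0 gives T(0) = -84/2 = -42.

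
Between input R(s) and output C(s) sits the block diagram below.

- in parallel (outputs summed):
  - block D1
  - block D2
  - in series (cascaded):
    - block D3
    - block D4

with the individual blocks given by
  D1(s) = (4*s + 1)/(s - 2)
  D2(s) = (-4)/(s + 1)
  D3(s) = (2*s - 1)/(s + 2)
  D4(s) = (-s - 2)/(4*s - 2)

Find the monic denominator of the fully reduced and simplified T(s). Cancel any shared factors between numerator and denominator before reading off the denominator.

[1] cascade D3, D4: (-1)/2
[2] parallel reduction of D1, D2, (D3*D4): (7*s^2 + 3*s + 20)/(2*s^2 - 2*s - 4)
T(s) is the step-2 result (common factors already cancelled). Leading coefficient of the denominator: 2. Divide through by 2 for the monic polynomial.

Final answer: s^2 - s - 2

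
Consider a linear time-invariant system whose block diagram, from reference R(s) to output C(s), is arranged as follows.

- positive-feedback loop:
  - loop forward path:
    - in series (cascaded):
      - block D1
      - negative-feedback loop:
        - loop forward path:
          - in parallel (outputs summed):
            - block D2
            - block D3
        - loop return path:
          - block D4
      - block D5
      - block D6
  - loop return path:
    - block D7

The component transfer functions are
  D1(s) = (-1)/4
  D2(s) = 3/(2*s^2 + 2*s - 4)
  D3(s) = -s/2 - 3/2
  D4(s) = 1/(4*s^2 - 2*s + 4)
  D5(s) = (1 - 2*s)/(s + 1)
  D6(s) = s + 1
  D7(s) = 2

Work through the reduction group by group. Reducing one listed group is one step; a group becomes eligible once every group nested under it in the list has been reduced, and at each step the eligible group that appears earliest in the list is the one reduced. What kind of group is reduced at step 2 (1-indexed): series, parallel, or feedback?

Step 1. add D2, D3 (parallel)
Step 2. collapse the loop ((D2+D3) forward, D4 return)
Step 3. multiply D1, [(D2+D3)/(1+(D2+D3)*D4)], D5, D6 (series)
Step 4. reduce the feedback loop with forward (D1*[(D2+D3)/(1+(D2+D3)*D4)]*D5*D6) and return D7
At step 2 the group reduced is feedback.

Therefore the answer is feedback.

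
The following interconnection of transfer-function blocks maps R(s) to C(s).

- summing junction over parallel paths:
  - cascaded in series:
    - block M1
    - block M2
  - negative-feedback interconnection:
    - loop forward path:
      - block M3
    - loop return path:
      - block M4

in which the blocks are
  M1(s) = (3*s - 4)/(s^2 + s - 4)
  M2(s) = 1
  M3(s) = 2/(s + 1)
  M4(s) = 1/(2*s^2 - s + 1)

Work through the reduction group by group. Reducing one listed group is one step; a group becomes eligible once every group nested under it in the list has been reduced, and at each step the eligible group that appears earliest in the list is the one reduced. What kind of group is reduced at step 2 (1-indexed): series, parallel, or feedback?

Reducing step by step:

1. combine M1, M2 in series
2. close the feedback loop around M3, M4
3. combine (M1*M2), [M3/(1+M3*M4)] in parallel
Step 2: feedback.

Answer: feedback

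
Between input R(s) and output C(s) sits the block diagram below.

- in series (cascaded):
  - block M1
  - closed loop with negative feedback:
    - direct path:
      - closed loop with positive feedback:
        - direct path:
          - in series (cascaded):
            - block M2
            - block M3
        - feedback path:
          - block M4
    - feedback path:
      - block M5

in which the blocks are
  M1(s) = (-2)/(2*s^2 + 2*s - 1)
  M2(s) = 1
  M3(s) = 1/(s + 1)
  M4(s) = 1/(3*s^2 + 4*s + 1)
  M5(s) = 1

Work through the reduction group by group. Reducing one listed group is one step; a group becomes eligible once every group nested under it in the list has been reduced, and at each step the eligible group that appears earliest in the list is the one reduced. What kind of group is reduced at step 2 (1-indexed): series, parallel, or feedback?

1. cascade M2, M3
2. reduce the feedback loop with forward (M2*M3) and return M4
3. feedback reduction of [(M2*M3)/(1-(M2*M3)*M4)], M5
4. series reduction of M1, [[(M2*M3)/(1-(M2*M3)*M4)]/(1+[(M2*M3)/(1-(M2*M3)*M4)]*M5)]
At step 2 the group reduced is feedback.

Answer: feedback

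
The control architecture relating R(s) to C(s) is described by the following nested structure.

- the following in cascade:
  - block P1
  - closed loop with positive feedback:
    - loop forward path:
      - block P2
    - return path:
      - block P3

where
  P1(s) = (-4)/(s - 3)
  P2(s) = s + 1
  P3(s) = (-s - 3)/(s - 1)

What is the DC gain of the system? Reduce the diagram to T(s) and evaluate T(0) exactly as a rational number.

Step 1. apply the feedback formula to P2, P3: (s^2 - 1)/(s^2 + 5*s + 2)
Step 2. series reduction of P1, [P2/(1-P2*P3)]: (4 - 4*s^2)/(s^3 + 2*s^2 - 13*s - 6)
DC gain: substitute s = 0 into T(s) from step 2: T(0) = 4/(-6) = -2/3.

Hence the answer: -2/3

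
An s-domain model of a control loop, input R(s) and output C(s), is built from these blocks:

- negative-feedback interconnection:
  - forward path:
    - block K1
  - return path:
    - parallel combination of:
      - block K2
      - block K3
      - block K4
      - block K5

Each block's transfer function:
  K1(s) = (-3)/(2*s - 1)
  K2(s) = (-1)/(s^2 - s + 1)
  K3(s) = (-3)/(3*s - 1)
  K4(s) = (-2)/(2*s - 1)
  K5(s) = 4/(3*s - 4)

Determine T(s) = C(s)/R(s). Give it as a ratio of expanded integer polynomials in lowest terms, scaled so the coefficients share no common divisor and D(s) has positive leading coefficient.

Reducing step by step:

Step 1 - reduce the parallel group K2, K3, K4, K5, giving (-12*s^4 + 37*s^3 - 32*s^2 + 36*s - 12)/(18*s^5 - 57*s^4 + 80*s^3 - 66*s^2 + 27*s - 4)
Step 2 - collapse the loop (K1 forward, (K2+K3+K4+K5) return); the result is T(s) itself (integer coefficients, no common factor, positive leading denominator coefficient)

Answer: (-54*s^5 + 171*s^4 - 240*s^3 + 198*s^2 - 81*s + 12)/(36*s^6 - 132*s^5 + 253*s^4 - 323*s^3 + 216*s^2 - 143*s + 40)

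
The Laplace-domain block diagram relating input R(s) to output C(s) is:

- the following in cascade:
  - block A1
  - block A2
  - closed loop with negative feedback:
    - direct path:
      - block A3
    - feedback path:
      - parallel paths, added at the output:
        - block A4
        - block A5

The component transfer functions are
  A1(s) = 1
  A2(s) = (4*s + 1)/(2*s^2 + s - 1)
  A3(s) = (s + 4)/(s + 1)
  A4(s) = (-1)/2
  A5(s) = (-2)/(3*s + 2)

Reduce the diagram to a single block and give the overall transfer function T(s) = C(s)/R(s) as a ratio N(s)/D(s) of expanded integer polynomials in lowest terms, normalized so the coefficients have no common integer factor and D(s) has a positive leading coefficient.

Reducing step by step:

Step 1 - reduce the parallel group A4, A5 -> (-3*s - 6)/(6*s + 4)
Step 2 - reduce the feedback loop with forward A3 and return (A4+A5) -> (6*s^2 + 28*s + 16)/(3*s^2 - 8*s - 20)
Step 3 - multiply A1, A2, [A3/(1+A3*(A4+A5))] (series): this yields T(s), and no further normalization is needed

Answer: (24*s^3 + 118*s^2 + 92*s + 16)/(6*s^4 - 13*s^3 - 51*s^2 - 12*s + 20)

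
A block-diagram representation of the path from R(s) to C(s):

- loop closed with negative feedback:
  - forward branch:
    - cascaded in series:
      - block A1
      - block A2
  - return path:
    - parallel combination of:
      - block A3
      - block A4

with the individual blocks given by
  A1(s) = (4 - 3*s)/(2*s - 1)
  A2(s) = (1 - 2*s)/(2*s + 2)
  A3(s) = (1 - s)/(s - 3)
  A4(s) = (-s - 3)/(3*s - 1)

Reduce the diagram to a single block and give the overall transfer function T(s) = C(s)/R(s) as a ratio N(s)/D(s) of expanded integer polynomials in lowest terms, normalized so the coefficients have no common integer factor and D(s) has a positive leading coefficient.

Step 1: multiply A1, A2 (series), giving (3*s - 4)/(2*s + 2)
Step 2: sum the parallel branches A3, A4, giving (-4*s^2 + 4*s + 8)/(3*s^2 - 10*s + 3)
Step 3: apply the feedback formula to (A1*A2), (A3+A4); the result is T(s) itself (integer coefficients, no common factor, positive leading denominator coefficient)

Answer: (-9*s^3 + 42*s^2 - 49*s + 12)/(6*s^3 - 14*s^2 + 6*s + 26)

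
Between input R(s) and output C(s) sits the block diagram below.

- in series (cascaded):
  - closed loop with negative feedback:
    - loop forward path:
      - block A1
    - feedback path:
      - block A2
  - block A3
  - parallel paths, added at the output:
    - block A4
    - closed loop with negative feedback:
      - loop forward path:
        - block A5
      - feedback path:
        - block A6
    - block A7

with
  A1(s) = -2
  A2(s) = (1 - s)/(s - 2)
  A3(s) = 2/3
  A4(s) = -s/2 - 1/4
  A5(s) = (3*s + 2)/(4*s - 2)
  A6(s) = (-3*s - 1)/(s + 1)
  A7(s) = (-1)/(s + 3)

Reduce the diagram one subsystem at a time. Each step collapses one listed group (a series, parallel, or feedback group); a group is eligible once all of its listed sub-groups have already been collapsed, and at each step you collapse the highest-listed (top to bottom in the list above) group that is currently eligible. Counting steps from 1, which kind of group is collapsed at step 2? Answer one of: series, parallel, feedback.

(1) close the feedback loop around A1, A2
(2) reduce the feedback loop with forward A5 and return A6
(3) combine A4, [A5/(1+A5*A6)], A7 in parallel
(4) cascade [A1/(1+A1*A2)], A3, (A4+[A5/(1+A5*A6)]+A7)
So the answer for step 2 is feedback.

Answer: feedback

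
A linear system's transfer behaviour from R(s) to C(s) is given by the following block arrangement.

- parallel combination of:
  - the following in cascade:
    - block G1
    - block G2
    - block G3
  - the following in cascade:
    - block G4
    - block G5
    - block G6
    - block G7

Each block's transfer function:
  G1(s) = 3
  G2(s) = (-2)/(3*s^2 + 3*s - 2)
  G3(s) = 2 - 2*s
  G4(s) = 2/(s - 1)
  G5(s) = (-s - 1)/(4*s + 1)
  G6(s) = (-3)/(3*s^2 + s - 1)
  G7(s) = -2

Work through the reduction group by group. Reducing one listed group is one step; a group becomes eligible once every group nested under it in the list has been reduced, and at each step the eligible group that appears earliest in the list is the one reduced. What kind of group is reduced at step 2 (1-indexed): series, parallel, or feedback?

(1) series reduction of G1, G2, G3
(2) reduce the series chain G4, G5, G6, G7
(3) combine (G1*G2*G3), (G4*G5*G6*G7) in parallel
Step 2 collapses a series group.

Answer: series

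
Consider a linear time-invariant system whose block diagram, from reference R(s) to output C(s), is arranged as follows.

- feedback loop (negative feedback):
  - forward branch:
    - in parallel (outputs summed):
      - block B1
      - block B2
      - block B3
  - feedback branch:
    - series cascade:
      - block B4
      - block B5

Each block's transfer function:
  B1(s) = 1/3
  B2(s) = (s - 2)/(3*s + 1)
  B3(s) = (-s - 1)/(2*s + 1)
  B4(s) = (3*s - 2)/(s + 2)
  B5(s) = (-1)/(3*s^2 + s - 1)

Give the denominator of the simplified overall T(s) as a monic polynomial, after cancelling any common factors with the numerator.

Step 1: sum the parallel branches B1, B2, B3, giving (3*s^2 - 16*s - 8)/(18*s^2 + 15*s + 3)
Step 2: combine B4, B5 in series, giving (2 - 3*s)/(3*s^3 + 7*s^2 + s - 2)
Step 3: reduce the feedback loop with forward (B1+B2+B3) and return (B4*B5), giving (9*s^5 - 27*s^4 - 133*s^3 - 78*s^2 + 24*s + 16)/(54*s^5 + 171*s^4 + 123*s^3 + 54*s^2 - 35*s - 22)
That last expression is T(s), already simplified. Scaling its denominator by 1/54 (the reciprocal of the leading coefficient) yields the monic denominator.

Hence the answer: s^5 + 19*s^4/6 + 41*s^3/18 + s^2 - 35*s/54 - 11/27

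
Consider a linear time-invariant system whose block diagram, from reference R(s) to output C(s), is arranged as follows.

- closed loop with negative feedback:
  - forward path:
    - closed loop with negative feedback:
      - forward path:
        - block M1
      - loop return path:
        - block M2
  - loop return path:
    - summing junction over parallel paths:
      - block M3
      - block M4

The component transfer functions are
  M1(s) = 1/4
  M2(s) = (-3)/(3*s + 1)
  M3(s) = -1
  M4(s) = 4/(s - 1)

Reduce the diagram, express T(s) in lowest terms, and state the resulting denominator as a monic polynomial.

Step 1: apply the feedback formula to M1, M2 gives (3*s + 1)/(12*s + 1)
Step 2: reduce the parallel group M3, M4 gives (5 - s)/(s - 1)
Step 3: reduce the feedback loop with forward [M1/(1+M1*M2)] and return (M3+M4) gives (3*s^2 - 2*s - 1)/(9*s^2 + 3*s + 4)
That last expression is T(s), already simplified. Scaling its denominator by 1/9 (the reciprocal of the leading coefficient) yields the monic denominator.

Therefore the answer is s^2 + s/3 + 4/9.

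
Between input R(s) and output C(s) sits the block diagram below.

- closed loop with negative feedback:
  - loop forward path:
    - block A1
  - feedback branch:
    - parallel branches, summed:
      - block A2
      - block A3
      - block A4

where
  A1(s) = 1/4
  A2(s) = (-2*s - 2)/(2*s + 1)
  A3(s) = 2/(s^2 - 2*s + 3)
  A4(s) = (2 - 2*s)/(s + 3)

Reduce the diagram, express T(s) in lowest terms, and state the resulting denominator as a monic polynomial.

Reducing step by step:

Step 1. combine A2, A3, A4 in parallel, giving (-6*s^4 + 6*s^3 - 6*s^2 + 4*s - 6)/(2*s^4 + 3*s^3 - 5*s^2 + 15*s + 9)
Step 2. close the feedback loop around A1, (A2+A3+A4), giving (2*s^4 + 3*s^3 - 5*s^2 + 15*s + 9)/(2*s^4 + 18*s^3 - 26*s^2 + 64*s + 30)
The result of step 2 is T(s) in lowest terms. Its denominator has leading coefficient 2; dividing the denominator through by 2 makes it monic.

Answer: s^4 + 9*s^3 - 13*s^2 + 32*s + 15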